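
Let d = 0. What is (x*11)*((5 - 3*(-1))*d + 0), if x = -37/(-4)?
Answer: 0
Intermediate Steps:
x = 37/4 (x = -37*(-¼) = 37/4 ≈ 9.2500)
(x*11)*((5 - 3*(-1))*d + 0) = ((37/4)*11)*((5 - 3*(-1))*0 + 0) = 407*((5 + 3)*0 + 0)/4 = 407*(8*0 + 0)/4 = 407*(0 + 0)/4 = (407/4)*0 = 0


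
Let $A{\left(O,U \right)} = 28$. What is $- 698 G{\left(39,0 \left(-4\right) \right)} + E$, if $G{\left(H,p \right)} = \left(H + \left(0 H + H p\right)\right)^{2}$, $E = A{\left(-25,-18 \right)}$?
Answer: $-1061630$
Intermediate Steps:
$E = 28$
$G{\left(H,p \right)} = \left(H + H p\right)^{2}$ ($G{\left(H,p \right)} = \left(H + \left(0 + H p\right)\right)^{2} = \left(H + H p\right)^{2}$)
$- 698 G{\left(39,0 \left(-4\right) \right)} + E = - 698 \cdot 39^{2} \left(1 + 0 \left(-4\right)\right)^{2} + 28 = - 698 \cdot 1521 \left(1 + 0\right)^{2} + 28 = - 698 \cdot 1521 \cdot 1^{2} + 28 = - 698 \cdot 1521 \cdot 1 + 28 = \left(-698\right) 1521 + 28 = -1061658 + 28 = -1061630$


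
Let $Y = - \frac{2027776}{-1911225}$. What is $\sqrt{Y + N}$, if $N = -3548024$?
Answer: $\frac{2 i \sqrt{129601507814253294}}{382245} \approx 1883.6 i$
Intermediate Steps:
$Y = \frac{2027776}{1911225}$ ($Y = \left(-2027776\right) \left(- \frac{1}{1911225}\right) = \frac{2027776}{1911225} \approx 1.061$)
$\sqrt{Y + N} = \sqrt{\frac{2027776}{1911225} - 3548024} = \sqrt{- \frac{6781070141624}{1911225}} = \frac{2 i \sqrt{129601507814253294}}{382245}$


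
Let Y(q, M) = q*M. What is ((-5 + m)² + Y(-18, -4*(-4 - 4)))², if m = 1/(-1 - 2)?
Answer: 24285184/81 ≈ 2.9982e+5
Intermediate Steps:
m = -⅓ (m = 1/(-3) = -⅓ ≈ -0.33333)
Y(q, M) = M*q
((-5 + m)² + Y(-18, -4*(-4 - 4)))² = ((-5 - ⅓)² - 4*(-4 - 4)*(-18))² = ((-16/3)² - 4*(-8)*(-18))² = (256/9 + 32*(-18))² = (256/9 - 576)² = (-4928/9)² = 24285184/81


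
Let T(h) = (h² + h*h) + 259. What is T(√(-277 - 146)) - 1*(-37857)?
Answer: 37270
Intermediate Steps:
T(h) = 259 + 2*h² (T(h) = (h² + h²) + 259 = 2*h² + 259 = 259 + 2*h²)
T(√(-277 - 146)) - 1*(-37857) = (259 + 2*(√(-277 - 146))²) - 1*(-37857) = (259 + 2*(√(-423))²) + 37857 = (259 + 2*(3*I*√47)²) + 37857 = (259 + 2*(-423)) + 37857 = (259 - 846) + 37857 = -587 + 37857 = 37270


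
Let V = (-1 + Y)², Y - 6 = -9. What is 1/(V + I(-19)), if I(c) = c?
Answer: -⅓ ≈ -0.33333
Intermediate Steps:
Y = -3 (Y = 6 - 9 = -3)
V = 16 (V = (-1 - 3)² = (-4)² = 16)
1/(V + I(-19)) = 1/(16 - 19) = 1/(-3) = -⅓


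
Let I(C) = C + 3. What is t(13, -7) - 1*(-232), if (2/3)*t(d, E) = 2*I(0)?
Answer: 241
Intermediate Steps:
I(C) = 3 + C
t(d, E) = 9 (t(d, E) = 3*(2*(3 + 0))/2 = 3*(2*3)/2 = (3/2)*6 = 9)
t(13, -7) - 1*(-232) = 9 - 1*(-232) = 9 + 232 = 241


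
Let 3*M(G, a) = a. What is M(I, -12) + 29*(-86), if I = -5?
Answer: -2498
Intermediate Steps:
M(G, a) = a/3
M(I, -12) + 29*(-86) = (⅓)*(-12) + 29*(-86) = -4 - 2494 = -2498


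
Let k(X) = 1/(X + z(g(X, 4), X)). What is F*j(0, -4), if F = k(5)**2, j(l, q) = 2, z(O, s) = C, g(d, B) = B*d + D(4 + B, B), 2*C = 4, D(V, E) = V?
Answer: 2/49 ≈ 0.040816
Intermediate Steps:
C = 2 (C = (1/2)*4 = 2)
g(d, B) = 4 + B + B*d (g(d, B) = B*d + (4 + B) = 4 + B + B*d)
z(O, s) = 2
k(X) = 1/(2 + X) (k(X) = 1/(X + 2) = 1/(2 + X))
F = 1/49 (F = (1/(2 + 5))**2 = (1/7)**2 = 1/49 ≈ 0.020408)
F*j(0, -4) = (1/49)*2 = 2/49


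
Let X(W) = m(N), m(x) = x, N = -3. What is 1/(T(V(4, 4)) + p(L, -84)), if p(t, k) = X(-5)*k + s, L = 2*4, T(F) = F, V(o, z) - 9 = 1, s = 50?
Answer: 1/312 ≈ 0.0032051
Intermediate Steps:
V(o, z) = 10 (V(o, z) = 9 + 1 = 10)
L = 8
X(W) = -3
p(t, k) = 50 - 3*k (p(t, k) = -3*k + 50 = 50 - 3*k)
1/(T(V(4, 4)) + p(L, -84)) = 1/(10 + (50 - 3*(-84))) = 1/(10 + (50 + 252)) = 1/(10 + 302) = 1/312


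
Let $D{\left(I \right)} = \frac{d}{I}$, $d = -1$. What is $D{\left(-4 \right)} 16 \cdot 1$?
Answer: $4$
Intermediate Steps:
$D{\left(I \right)} = - \frac{1}{I}$
$D{\left(-4 \right)} 16 \cdot 1 = - \frac{1}{-4} \cdot 16 \cdot 1 = \left(-1\right) \left(- \frac{1}{4}\right) 16 \cdot 1 = \frac{1}{4} \cdot 16 \cdot 1 = 4 \cdot 1 = 4$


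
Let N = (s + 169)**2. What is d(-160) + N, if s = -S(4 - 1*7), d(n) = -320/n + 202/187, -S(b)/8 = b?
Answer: 3932251/187 ≈ 21028.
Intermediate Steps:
S(b) = -8*b
d(n) = 202/187 - 320/n (d(n) = -320/n + 202*(1/187) = -320/n + 202/187 = 202/187 - 320/n)
s = -24 (s = -(-8)*(4 - 1*7) = -(-8)*(4 - 7) = -(-8)*(-3) = -1*24 = -24)
N = 21025 (N = (-24 + 169)**2 = 145**2 = 21025)
d(-160) + N = (202/187 - 320/(-160)) + 21025 = (202/187 - 320*(-1/160)) + 21025 = (202/187 + 2) + 21025 = 576/187 + 21025 = 3932251/187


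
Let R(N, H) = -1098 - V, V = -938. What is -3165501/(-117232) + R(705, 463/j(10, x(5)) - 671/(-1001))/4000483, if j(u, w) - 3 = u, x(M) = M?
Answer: 12663514179863/468984623056 ≈ 27.002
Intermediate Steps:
j(u, w) = 3 + u
R(N, H) = -160 (R(N, H) = -1098 - 1*(-938) = -1098 + 938 = -160)
-3165501/(-117232) + R(705, 463/j(10, x(5)) - 671/(-1001))/4000483 = -3165501/(-117232) - 160/4000483 = -3165501*(-1/117232) - 160*1/4000483 = 3165501/117232 - 160/4000483 = 12663514179863/468984623056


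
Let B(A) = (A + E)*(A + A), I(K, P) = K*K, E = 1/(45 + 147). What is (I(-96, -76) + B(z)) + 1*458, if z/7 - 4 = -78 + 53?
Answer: 1692495/32 ≈ 52891.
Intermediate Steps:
E = 1/192 ≈ 0.0052083
I(K, P) = K²
z = -147 (z = 28 + 7*(-78 + 53) = 28 + 7*(-25) = 28 - 175 = -147)
B(A) = 2*A*(1/192 + A) (B(A) = (A + 1/192)*(A + A) = (1/192 + A)*(2*A) = 2*A*(1/192 + A))
(I(-96, -76) + B(z)) + 1*458 = ((-96)² + (1/96)*(-147)*(1 + 192*(-147))) + 1*458 = (9216 + (1/96)*(-147)*(1 - 28224)) + 458 = (9216 + (1/96)*(-147)*(-28223)) + 458 = (9216 + 1382927/32) + 458 = 1677839/32 + 458 = 1692495/32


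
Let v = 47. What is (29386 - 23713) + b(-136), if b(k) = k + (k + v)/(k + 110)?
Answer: 144051/26 ≈ 5540.4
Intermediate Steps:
b(k) = k + (47 + k)/(110 + k) (b(k) = k + (k + 47)/(k + 110) = k + (47 + k)/(110 + k))
(29386 - 23713) + b(-136) = (29386 - 23713) + (47 + (-136)² + 111*(-136))/(110 - 136) = 5673 + (47 + 18496 - 15096)/(-26) = 5673 - 1/26*3447 = 5673 - 3447/26 = 144051/26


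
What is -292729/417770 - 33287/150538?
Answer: -14493287048/15722565065 ≈ -0.92181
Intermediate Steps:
-292729/417770 - 33287/150538 = -14493287048/15722565065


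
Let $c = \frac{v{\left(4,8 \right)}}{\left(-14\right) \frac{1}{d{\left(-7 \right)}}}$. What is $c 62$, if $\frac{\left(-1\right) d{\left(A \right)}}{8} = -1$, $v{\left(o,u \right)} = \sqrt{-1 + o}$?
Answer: $- \frac{248 \sqrt{3}}{7} \approx -61.364$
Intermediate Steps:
$d{\left(A \right)} = 8$ ($d{\left(A \right)} = \left(-8\right) \left(-1\right) = 8$)
$c = - \frac{4 \sqrt{3}}{7}$ ($c = \frac{\sqrt{-1 + 4}}{\left(-14\right) \frac{1}{8}} = \frac{\sqrt{3}}{\left(-14\right) \frac{1}{8}} = \frac{\sqrt{3}}{- \frac{7}{4}} = \sqrt{3} \left(- \frac{4}{7}\right) = - \frac{4 \sqrt{3}}{7} \approx -0.98974$)
$c 62 = - \frac{4 \sqrt{3}}{7} \cdot 62 = - \frac{248 \sqrt{3}}{7}$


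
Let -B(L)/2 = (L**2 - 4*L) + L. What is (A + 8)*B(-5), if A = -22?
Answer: 1120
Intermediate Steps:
B(L) = -2*L**2 + 6*L (B(L) = -2*((L**2 - 4*L) + L) = -2*(L**2 - 3*L) = -2*L**2 + 6*L)
(A + 8)*B(-5) = (-22 + 8)*(2*(-5)*(3 - 1*(-5))) = -28*(-5)*(3 + 5) = -28*(-5)*8 = -14*(-80) = 1120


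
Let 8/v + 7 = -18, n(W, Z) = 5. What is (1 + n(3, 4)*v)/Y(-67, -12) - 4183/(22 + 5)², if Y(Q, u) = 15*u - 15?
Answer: -1358746/236925 ≈ -5.7349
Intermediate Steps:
Y(Q, u) = -15 + 15*u
v = -8/25 (v = 8/(-7 - 18) = 8/(-25) = 8*(-1/25) = -8/25 ≈ -0.32000)
(1 + n(3, 4)*v)/Y(-67, -12) - 4183/(22 + 5)² = (1 + 5*(-8/25))/(-15 + 15*(-12)) - 4183/(22 + 5)² = (1 - 8/5)/(-15 - 180) - 4183/(27²) = -⅗/(-195) - 4183/729 = -⅗*(-1/195) - 4183*1/729 = 1/325 - 4183/729 = -1358746/236925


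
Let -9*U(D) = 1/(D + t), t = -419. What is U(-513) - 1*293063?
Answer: -2458212443/8388 ≈ -2.9306e+5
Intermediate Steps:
U(D) = -1/(9*(-419 + D)) (U(D) = -1/(9*(D - 419)) = -1/(9*(-419 + D)))
U(-513) - 1*293063 = -1/(-3771 + 9*(-513)) - 1*293063 = -1/(-3771 - 4617) - 293063 = -1/(-8388) - 293063 = -1*(-1/8388) - 293063 = 1/8388 - 293063 = -2458212443/8388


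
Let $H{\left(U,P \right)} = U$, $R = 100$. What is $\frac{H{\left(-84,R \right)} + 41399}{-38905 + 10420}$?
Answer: $- \frac{8263}{5697} \approx -1.4504$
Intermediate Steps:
$\frac{H{\left(-84,R \right)} + 41399}{-38905 + 10420} = \frac{-84 + 41399}{-38905 + 10420} = \frac{41315}{-28485} = 41315 \left(- \frac{1}{28485}\right) = - \frac{8263}{5697}$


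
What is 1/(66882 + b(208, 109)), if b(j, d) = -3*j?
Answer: 1/66258 ≈ 1.5093e-5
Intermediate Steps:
1/(66882 + b(208, 109)) = 1/(66882 - 3*208) = 1/(66882 - 624) = 1/66258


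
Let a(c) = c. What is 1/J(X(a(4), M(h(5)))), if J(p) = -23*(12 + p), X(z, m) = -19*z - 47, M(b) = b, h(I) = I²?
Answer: 1/2553 ≈ 0.00039170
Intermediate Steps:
X(z, m) = -47 - 19*z
J(p) = -276 - 23*p
1/J(X(a(4), M(h(5)))) = 1/(-276 - 23*(-47 - 19*4)) = 1/(-276 - 23*(-47 - 76)) = 1/(-276 - 23*(-123)) = 1/(-276 + 2829) = 1/2553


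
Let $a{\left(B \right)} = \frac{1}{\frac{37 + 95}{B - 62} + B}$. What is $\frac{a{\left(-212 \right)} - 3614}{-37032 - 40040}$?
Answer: $\frac{105203677}{2243565920} \approx 0.046891$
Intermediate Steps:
$a{\left(B \right)} = \frac{1}{B + \frac{132}{-62 + B}}$ ($a{\left(B \right)} = \frac{1}{\frac{132}{-62 + B} + B} = \frac{1}{B + \frac{132}{-62 + B}}$)
$\frac{a{\left(-212 \right)} - 3614}{-37032 - 40040} = \frac{\frac{-62 - 212}{132 + \left(-212\right)^{2} - -13144} - 3614}{-37032 - 40040} = \frac{\frac{1}{132 + 44944 + 13144} \left(-274\right) - 3614}{-77072} = \left(\frac{1}{58220} \left(-274\right) - 3614\right) \left(- \frac{1}{77072}\right) = \left(- \frac{137}{29110} - 3614\right) \left(- \frac{1}{77072}\right) = \left(- \frac{105203677}{29110}\right) \left(- \frac{1}{77072}\right) = \frac{105203677}{2243565920}$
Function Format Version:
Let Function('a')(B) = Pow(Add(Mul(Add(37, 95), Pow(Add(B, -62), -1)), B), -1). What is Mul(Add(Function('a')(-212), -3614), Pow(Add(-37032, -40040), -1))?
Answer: Rational(105203677, 2243565920) ≈ 0.046891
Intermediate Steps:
Function('a')(B) = Pow(Add(B, Mul(132, Pow(Add(-62, B), -1))), -1) (Function('a')(B) = Pow(Add(Mul(132, Pow(Add(-62, B), -1)), B), -1) = Pow(Add(B, Mul(132, Pow(Add(-62, B), -1))), -1))
Mul(Add(Function('a')(-212), -3614), Pow(Add(-37032, -40040), -1)) = Mul(Add(Mul(Pow(Add(132, Pow(-212, 2), Mul(-62, -212)), -1), Add(-62, -212)), -3614), Pow(Add(-37032, -40040), -1)) = Mul(Add(Mul(Pow(Add(132, 44944, 13144), -1), -274), -3614), Pow(-77072, -1)) = Mul(Add(Mul(Pow(58220, -1), -274), -3614), Rational(-1, 77072)) = Mul(Add(Mul(Rational(1, 58220), -274), -3614), Rational(-1, 77072)) = Mul(Add(Rational(-137, 29110), -3614), Rational(-1, 77072)) = Mul(Rational(-105203677, 29110), Rational(-1, 77072)) = Rational(105203677, 2243565920)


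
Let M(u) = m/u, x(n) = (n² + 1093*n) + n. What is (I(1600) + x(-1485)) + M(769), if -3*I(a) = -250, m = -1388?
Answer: 1339713031/2307 ≈ 5.8072e+5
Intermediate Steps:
I(a) = 250/3 (I(a) = -⅓*(-250) = 250/3)
x(n) = n² + 1094*n
M(u) = -1388/u
(I(1600) + x(-1485)) + M(769) = (250/3 - 1485*(1094 - 1485)) - 1388/769 = (250/3 - 1485*(-391)) - 1388*1/769 = (250/3 + 580635) - 1388/769 = 1742155/3 - 1388/769 = 1339713031/2307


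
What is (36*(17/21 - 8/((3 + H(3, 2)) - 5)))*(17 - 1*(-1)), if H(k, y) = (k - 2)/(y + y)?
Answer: 24408/7 ≈ 3486.9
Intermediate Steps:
H(k, y) = (-2 + k)/(2*y) (H(k, y) = (-2 + k)/((2*y)) = (-2 + k)*(1/(2*y)) = (-2 + k)/(2*y))
(36*(17/21 - 8/((3 + H(3, 2)) - 5)))*(17 - 1*(-1)) = (36*(17/21 - 8/((3 + (1/2)*(-2 + 3)/2) - 5)))*(17 - 1*(-1)) = (36*(17*(1/21) - 8/((3 + (1/2)*(1/2)*1) - 5)))*(17 + 1) = (36*(17/21 - 8/((3 + 1/4) - 5)))*18 = (36*(17/21 - 8/(13/4 - 5)))*18 = (36*(17/21 - 8/(-7/4)))*18 = (36*(17/21 - 8*(-4/7)))*18 = (36*(17/21 + 32/7))*18 = (36*(113/21))*18 = (1356/7)*18 = 24408/7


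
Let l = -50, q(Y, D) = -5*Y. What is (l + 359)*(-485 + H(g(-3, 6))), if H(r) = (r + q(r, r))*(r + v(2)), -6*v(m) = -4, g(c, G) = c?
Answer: -158517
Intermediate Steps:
v(m) = 2/3 (v(m) = -1/6*(-4) = 2/3)
H(r) = -4*r*(2/3 + r) (H(r) = (r - 5*r)*(r + 2/3) = (-4*r)*(2/3 + r) = -4*r*(2/3 + r))
(l + 359)*(-485 + H(g(-3, 6))) = (-50 + 359)*(-485 + (4/3)*(-3)*(-2 - 3*(-3))) = 309*(-485 + (4/3)*(-3)*(-2 + 9)) = 309*(-485 + (4/3)*(-3)*7) = 309*(-485 - 28) = 309*(-513) = -158517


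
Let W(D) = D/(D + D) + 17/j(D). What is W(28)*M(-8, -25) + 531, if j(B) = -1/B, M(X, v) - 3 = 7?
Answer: -4224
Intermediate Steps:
M(X, v) = 10 (M(X, v) = 3 + 7 = 10)
W(D) = ½ - 17*D (W(D) = D/(D + D) + 17/((-1/D)) = D/((2*D)) + 17*(-D) = D*(1/(2*D)) - 17*D = ½ - 17*D)
W(28)*M(-8, -25) + 531 = (½ - 17*28)*10 + 531 = (½ - 476)*10 + 531 = -951/2*10 + 531 = -4755 + 531 = -4224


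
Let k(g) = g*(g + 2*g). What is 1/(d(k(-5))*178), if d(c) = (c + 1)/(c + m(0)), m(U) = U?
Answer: 75/13528 ≈ 0.0055441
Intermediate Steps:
k(g) = 3*g² (k(g) = g*(3*g) = 3*g²)
d(c) = (1 + c)/c (d(c) = (c + 1)/(c + 0) = (1 + c)/c)
1/(d(k(-5))*178) = 1/(((1 + 3*(-5)²)/((3*(-5)²)))*178) = 1/(((1 + 3*25)/((3*25)))*178) = 1/(((1 + 75)/75)*178) = 1/(((1/75)*76)*178) = 1/((76/75)*178) = 1/(13528/75) = 75/13528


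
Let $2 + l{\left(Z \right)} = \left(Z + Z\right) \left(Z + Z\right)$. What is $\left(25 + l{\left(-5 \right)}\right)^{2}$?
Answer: $15129$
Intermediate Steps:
$l{\left(Z \right)} = -2 + 4 Z^{2}$ ($l{\left(Z \right)} = -2 + \left(Z + Z\right) \left(Z + Z\right) = -2 + 2 Z 2 Z = -2 + 4 Z^{2}$)
$\left(25 + l{\left(-5 \right)}\right)^{2} = \left(25 - \left(2 - 4 \left(-5\right)^{2}\right)\right)^{2} = \left(25 + \left(-2 + 4 \cdot 25\right)\right)^{2} = \left(25 + \left(-2 + 100\right)\right)^{2} = \left(25 + 98\right)^{2} = 123^{2} = 15129$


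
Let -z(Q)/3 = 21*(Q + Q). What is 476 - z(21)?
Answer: 3122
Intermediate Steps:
z(Q) = -126*Q (z(Q) = -63*(Q + Q) = -63*2*Q = -126*Q)
476 - z(21) = 476 - (-126)*21 = 476 - 1*(-2646) = 476 + 2646 = 3122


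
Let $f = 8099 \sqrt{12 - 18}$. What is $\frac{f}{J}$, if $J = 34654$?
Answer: $\frac{8099 i \sqrt{6}}{34654} \approx 0.57247 i$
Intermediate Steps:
$f = 8099 i \sqrt{6}$ ($f = 8099 \sqrt{-6} = 8099 i \sqrt{6} \approx 19838.0 i$)
$\frac{f}{J} = \frac{8099 i \sqrt{6}}{34654}$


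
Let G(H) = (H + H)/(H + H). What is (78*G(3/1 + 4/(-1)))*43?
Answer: 3354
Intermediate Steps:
G(H) = 1 (G(H) = (2*H)/((2*H)) = (2*H)*(1/(2*H)) = 1)
(78*G(3/1 + 4/(-1)))*43 = (78*1)*43 = 78*43 = 3354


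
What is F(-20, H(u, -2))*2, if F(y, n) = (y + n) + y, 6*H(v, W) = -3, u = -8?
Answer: -81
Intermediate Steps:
H(v, W) = -½ (H(v, W) = (⅙)*(-3) = -½)
F(y, n) = n + 2*y (F(y, n) = (n + y) + y = n + 2*y)
F(-20, H(u, -2))*2 = (-½ + 2*(-20))*2 = (-½ - 40)*2 = -81/2*2 = -81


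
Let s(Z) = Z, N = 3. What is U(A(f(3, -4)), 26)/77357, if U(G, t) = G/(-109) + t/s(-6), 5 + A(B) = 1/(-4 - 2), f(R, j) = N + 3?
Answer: -2803/50591478 ≈ -5.5405e-5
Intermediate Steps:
f(R, j) = 6 (f(R, j) = 3 + 3 = 6)
A(B) = -31/6 (A(B) = -5 + 1/(-4 - 2) = -5 + 1/(-6) = -5 - ⅙ = -31/6)
U(G, t) = -t/6 - G/109 (U(G, t) = G/(-109) + t/(-6) = G*(-1/109) + t*(-⅙) = -G/109 - t/6 = -t/6 - G/109)
U(A(f(3, -4)), 26)/77357 = (-⅙*26 - 1/109*(-31/6))/77357 = (-13/3 + 31/654)*(1/77357) = -2803/654*1/77357 = -2803/50591478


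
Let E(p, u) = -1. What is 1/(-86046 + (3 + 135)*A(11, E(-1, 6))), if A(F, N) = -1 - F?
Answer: -1/87702 ≈ -1.1402e-5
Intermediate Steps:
1/(-86046 + (3 + 135)*A(11, E(-1, 6))) = 1/(-86046 + (3 + 135)*(-1 - 1*11)) = 1/(-86046 + 138*(-1 - 11)) = 1/(-86046 + 138*(-12)) = 1/(-86046 - 1656) = 1/(-87702) = -1/87702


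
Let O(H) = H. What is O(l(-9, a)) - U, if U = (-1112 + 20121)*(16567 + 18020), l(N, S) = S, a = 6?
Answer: -657464277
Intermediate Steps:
U = 657464283 (U = 19009*34587 = 657464283)
O(l(-9, a)) - U = 6 - 1*657464283 = 6 - 657464283 = -657464277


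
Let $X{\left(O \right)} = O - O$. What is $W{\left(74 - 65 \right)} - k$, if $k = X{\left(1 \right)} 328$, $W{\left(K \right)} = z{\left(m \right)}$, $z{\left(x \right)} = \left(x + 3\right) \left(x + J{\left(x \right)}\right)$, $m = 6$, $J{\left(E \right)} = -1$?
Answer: $45$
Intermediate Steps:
$X{\left(O \right)} = 0$
$z{\left(x \right)} = \left(-1 + x\right) \left(3 + x\right)$ ($z{\left(x \right)} = \left(x + 3\right) \left(x - 1\right) = \left(3 + x\right) \left(-1 + x\right) = \left(-1 + x\right) \left(3 + x\right)$)
$W{\left(K \right)} = 45$ ($W{\left(K \right)} = -3 + 6^{2} + 2 \cdot 6 = -3 + 36 + 12 = 45$)
$k = 0$ ($k = 0 \cdot 328 = 0$)
$W{\left(74 - 65 \right)} - k = 45 - 0 = 45 + 0 = 45$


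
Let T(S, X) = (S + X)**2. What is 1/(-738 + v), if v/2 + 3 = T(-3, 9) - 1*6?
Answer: -1/684 ≈ -0.0014620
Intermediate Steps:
v = 54 (v = -6 + 2*((-3 + 9)**2 - 1*6) = -6 + 2*(6**2 - 6) = -6 + 2*(36 - 6) = -6 + 2*30 = -6 + 60 = 54)
1/(-738 + v) = 1/(-738 + 54) = 1/(-684) = -1/684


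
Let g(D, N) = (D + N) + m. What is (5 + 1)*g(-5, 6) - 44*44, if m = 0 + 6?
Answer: -1894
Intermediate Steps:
m = 6
g(D, N) = 6 + D + N (g(D, N) = (D + N) + 6 = 6 + D + N)
(5 + 1)*g(-5, 6) - 44*44 = (5 + 1)*(6 - 5 + 6) - 44*44 = 6*7 - 1936 = 42 - 1936 = -1894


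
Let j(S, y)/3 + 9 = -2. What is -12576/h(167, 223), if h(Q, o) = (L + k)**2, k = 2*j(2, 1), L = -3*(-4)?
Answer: -1048/243 ≈ -4.3128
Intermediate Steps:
j(S, y) = -33 (j(S, y) = -27 + 3*(-2) = -27 - 6 = -33)
L = 12
k = -66 (k = 2*(-33) = -66)
h(Q, o) = 2916 (h(Q, o) = (12 - 66)**2 = (-54)**2 = 2916)
-12576/h(167, 223) = -12576/2916 = -12576*1/2916 = -1048/243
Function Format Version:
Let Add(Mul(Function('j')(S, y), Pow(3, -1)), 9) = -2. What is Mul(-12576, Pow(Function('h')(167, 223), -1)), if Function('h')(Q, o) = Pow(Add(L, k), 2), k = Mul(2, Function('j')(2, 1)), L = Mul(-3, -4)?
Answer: Rational(-1048, 243) ≈ -4.3128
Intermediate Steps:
Function('j')(S, y) = -33 (Function('j')(S, y) = Add(-27, Mul(3, -2)) = Add(-27, -6) = -33)
L = 12
k = -66 (k = Mul(2, -33) = -66)
Function('h')(Q, o) = 2916 (Function('h')(Q, o) = Pow(Add(12, -66), 2) = Pow(-54, 2) = 2916)
Mul(-12576, Pow(Function('h')(167, 223), -1)) = Mul(-12576, Pow(2916, -1)) = Mul(-12576, Rational(1, 2916)) = Rational(-1048, 243)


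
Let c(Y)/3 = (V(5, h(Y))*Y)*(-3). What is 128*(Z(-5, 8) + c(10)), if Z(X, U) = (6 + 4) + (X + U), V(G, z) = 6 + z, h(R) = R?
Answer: -182656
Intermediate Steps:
Z(X, U) = 10 + U + X (Z(X, U) = 10 + (U + X) = 10 + U + X)
c(Y) = -9*Y*(6 + Y) (c(Y) = 3*(((6 + Y)*Y)*(-3)) = 3*((Y*(6 + Y))*(-3)) = 3*(-3*Y*(6 + Y)) = -9*Y*(6 + Y))
128*(Z(-5, 8) + c(10)) = 128*((10 + 8 - 5) - 9*10*(6 + 10)) = 128*(13 - 9*10*16) = 128*(13 - 1440) = 128*(-1427) = -182656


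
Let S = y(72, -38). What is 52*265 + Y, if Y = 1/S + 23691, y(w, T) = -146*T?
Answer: 207889109/5548 ≈ 37471.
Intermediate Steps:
S = 5548 (S = -146*(-38) = 5548)
Y = 131437669/5548 (Y = 1/5548 + 23691 = 131437669/5548 ≈ 23691.)
52*265 + Y = 52*265 + 131437669/5548 = 13780 + 131437669/5548 = 207889109/5548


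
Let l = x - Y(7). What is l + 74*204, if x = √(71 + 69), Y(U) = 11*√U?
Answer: 15096 - 11*√7 + 2*√35 ≈ 15079.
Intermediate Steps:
x = 2*√35 (x = √140 = 2*√35 ≈ 11.832)
l = -11*√7 + 2*√35 (l = 2*√35 - 11*√7 = -11*√7 + 2*√35 ≈ -17.271)
l + 74*204 = (-11*√7 + 2*√35) + 74*204 = (-11*√7 + 2*√35) + 15096 = 15096 - 11*√7 + 2*√35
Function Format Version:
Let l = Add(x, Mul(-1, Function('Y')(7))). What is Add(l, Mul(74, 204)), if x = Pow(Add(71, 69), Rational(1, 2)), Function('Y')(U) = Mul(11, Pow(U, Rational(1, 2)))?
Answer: Add(15096, Mul(-11, Pow(7, Rational(1, 2))), Mul(2, Pow(35, Rational(1, 2)))) ≈ 15079.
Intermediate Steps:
x = Mul(2, Pow(35, Rational(1, 2))) (x = Pow(140, Rational(1, 2)) = Mul(2, Pow(35, Rational(1, 2))) ≈ 11.832)
l = Add(Mul(-11, Pow(7, Rational(1, 2))), Mul(2, Pow(35, Rational(1, 2)))) (l = Add(Mul(2, Pow(35, Rational(1, 2))), Mul(-1, Mul(11, Pow(7, Rational(1, 2))))) = Add(Mul(2, Pow(35, Rational(1, 2))), Mul(-11, Pow(7, Rational(1, 2)))) = Add(Mul(-11, Pow(7, Rational(1, 2))), Mul(2, Pow(35, Rational(1, 2)))) ≈ -17.271)
Add(l, Mul(74, 204)) = Add(Add(Mul(-11, Pow(7, Rational(1, 2))), Mul(2, Pow(35, Rational(1, 2)))), Mul(74, 204)) = Add(Add(Mul(-11, Pow(7, Rational(1, 2))), Mul(2, Pow(35, Rational(1, 2)))), 15096) = Add(15096, Mul(-11, Pow(7, Rational(1, 2))), Mul(2, Pow(35, Rational(1, 2))))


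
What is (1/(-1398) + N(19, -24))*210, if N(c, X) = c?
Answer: 929635/233 ≈ 3989.9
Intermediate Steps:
(1/(-1398) + N(19, -24))*210 = (1/(-1398) + 19)*210 = (-1/1398 + 19)*210 = (26561/1398)*210 = 929635/233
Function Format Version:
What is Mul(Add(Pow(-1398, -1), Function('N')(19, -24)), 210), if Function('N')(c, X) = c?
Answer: Rational(929635, 233) ≈ 3989.9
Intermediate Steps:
Mul(Add(Pow(-1398, -1), Function('N')(19, -24)), 210) = Mul(Add(Pow(-1398, -1), 19), 210) = Mul(Add(Rational(-1, 1398), 19), 210) = Mul(Rational(26561, 1398), 210) = Rational(929635, 233)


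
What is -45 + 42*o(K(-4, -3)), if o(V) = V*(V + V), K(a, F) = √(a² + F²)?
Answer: 2055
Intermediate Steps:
K(a, F) = √(F² + a²)
o(V) = 2*V² (o(V) = V*(2*V) = 2*V²)
-45 + 42*o(K(-4, -3)) = -45 + 42*(2*(√((-3)² + (-4)²))²) = -45 + 42*(2*(√(9 + 16))²) = -45 + 42*(2*(√25)²) = -45 + 42*(2*5²) = -45 + 42*(2*25) = -45 + 42*50 = -45 + 2100 = 2055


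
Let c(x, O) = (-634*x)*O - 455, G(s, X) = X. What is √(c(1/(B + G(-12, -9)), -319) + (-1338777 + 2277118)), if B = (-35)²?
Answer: √21672760818/152 ≈ 968.53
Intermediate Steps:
B = 1225
c(x, O) = -455 - 634*O*x (c(x, O) = -634*O*x - 455 = -455 - 634*O*x)
√(c(1/(B + G(-12, -9)), -319) + (-1338777 + 2277118)) = √((-455 - 634*(-319)/(1225 - 9)) + (-1338777 + 2277118)) = √((-455 - 634*(-319)/1216) + 938341) = √((-455 - 634*(-319)*1/1216) + 938341) = √((-455 + 101123/608) + 938341) = √(-175517/608 + 938341) = √(570335811/608) = √21672760818/152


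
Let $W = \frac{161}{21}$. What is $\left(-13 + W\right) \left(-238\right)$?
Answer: $\frac{3808}{3} \approx 1269.3$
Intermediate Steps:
$W = \frac{23}{3}$ ($W = 161 \cdot \frac{1}{21} = \frac{23}{3} \approx 7.6667$)
$\left(-13 + W\right) \left(-238\right) = \left(-13 + \frac{23}{3}\right) \left(-238\right) = \left(- \frac{16}{3}\right) \left(-238\right) = \frac{3808}{3}$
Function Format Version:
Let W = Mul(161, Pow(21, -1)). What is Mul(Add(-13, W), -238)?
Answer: Rational(3808, 3) ≈ 1269.3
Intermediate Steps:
W = Rational(23, 3) (W = Mul(161, Rational(1, 21)) = Rational(23, 3) ≈ 7.6667)
Mul(Add(-13, W), -238) = Mul(Add(-13, Rational(23, 3)), -238) = Mul(Rational(-16, 3), -238) = Rational(3808, 3)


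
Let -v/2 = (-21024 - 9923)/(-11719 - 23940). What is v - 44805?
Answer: -1597763389/35659 ≈ -44807.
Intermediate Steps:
v = -61894/35659 (v = -2*(-21024 - 9923)/(-11719 - 23940) = -(-61894)/(-35659) = -(-61894)*(-1)/35659 = -2*30947/35659 = -61894/35659 ≈ -1.7357)
v - 44805 = -61894/35659 - 44805 = -1597763389/35659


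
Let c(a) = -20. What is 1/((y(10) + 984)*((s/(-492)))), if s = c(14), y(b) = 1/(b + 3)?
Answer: 1599/63965 ≈ 0.024998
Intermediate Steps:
y(b) = 1/(3 + b)
s = -20
1/((y(10) + 984)*((s/(-492)))) = 1/((1/(3 + 10) + 984)*((-20/(-492)))) = 1/((1/13 + 984)*((-20*(-1/492)))) = 1/((1/13 + 984)*(5/123)) = (123/5)/(12793/13) = (13/12793)*(123/5) = 1599/63965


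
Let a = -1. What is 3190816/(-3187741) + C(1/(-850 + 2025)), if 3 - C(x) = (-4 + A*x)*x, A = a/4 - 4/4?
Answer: 7050312625401/3520859934500 ≈ 2.0024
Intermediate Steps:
A = -5/4 (A = -1/4 - 4/4 = -1*1/4 - 4*1/4 = -1/4 - 1 = -5/4 ≈ -1.2500)
C(x) = 3 - x*(-4 - 5*x/4) (C(x) = 3 - (-4 - 5*x/4)*x = 3 - x*(-4 - 5*x/4))
3190816/(-3187741) + C(1/(-850 + 2025)) = 3190816/(-3187741) + (3 + 4/(-850 + 2025) + 5*(1/(-850 + 2025))**2/4) = 3190816*(-1/3187741) + (3 + 4/1175 + 5*(1/1175)**2/4) = -3190816/3187741 + (3 + 4*(1/1175) + 5*(1/1175)**2/4) = -3190816/3187741 + (3 + 4/1175 + (5/4)*(1/1380625)) = -3190816/3187741 + (3 + 4/1175 + 1/1104500) = -3190816/3187741 + 3317261/1104500 = 7050312625401/3520859934500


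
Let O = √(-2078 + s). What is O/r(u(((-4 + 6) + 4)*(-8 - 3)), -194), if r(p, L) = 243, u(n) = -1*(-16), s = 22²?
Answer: I*√1594/243 ≈ 0.1643*I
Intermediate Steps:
s = 484
u(n) = 16
O = I*√1594 (O = √(-2078 + 484) = √(-1594) = I*√1594 ≈ 39.925*I)
O/r(u(((-4 + 6) + 4)*(-8 - 3)), -194) = (I*√1594)/243 = (I*√1594)*(1/243) = I*√1594/243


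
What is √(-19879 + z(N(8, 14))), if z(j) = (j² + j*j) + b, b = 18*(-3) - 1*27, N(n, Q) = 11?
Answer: I*√19718 ≈ 140.42*I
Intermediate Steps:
b = -81 (b = -54 - 27 = -81)
z(j) = -81 + 2*j² (z(j) = (j² + j*j) - 81 = (j² + j²) - 81 = 2*j² - 81 = -81 + 2*j²)
√(-19879 + z(N(8, 14))) = √(-19879 + (-81 + 2*11²)) = √(-19879 + (-81 + 2*121)) = √(-19879 + (-81 + 242)) = √(-19879 + 161) = √(-19718) = I*√19718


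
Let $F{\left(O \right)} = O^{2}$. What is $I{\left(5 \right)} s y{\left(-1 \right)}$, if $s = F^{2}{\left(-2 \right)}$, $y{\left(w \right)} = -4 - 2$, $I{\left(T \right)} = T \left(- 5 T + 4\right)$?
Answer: $10080$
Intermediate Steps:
$I{\left(T \right)} = T \left(4 - 5 T\right)$
$y{\left(w \right)} = -6$ ($y{\left(w \right)} = -4 - 2 = -6$)
$s = 16$ ($s = \left(\left(-2\right)^{2}\right)^{2} = 4^{2} = 16$)
$I{\left(5 \right)} s y{\left(-1 \right)} = 5 \left(4 - 25\right) 16 \left(-6\right) = 5 \left(-21\right) 16 \left(-6\right) = \left(-105\right) 16 \left(-6\right) = \left(-1680\right) \left(-6\right) = 10080$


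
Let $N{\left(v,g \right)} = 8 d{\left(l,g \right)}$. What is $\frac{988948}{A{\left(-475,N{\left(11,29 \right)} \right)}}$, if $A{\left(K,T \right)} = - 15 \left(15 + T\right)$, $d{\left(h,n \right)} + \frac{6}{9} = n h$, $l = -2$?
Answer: $\frac{988948}{6815} \approx 145.11$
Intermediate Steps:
$d{\left(h,n \right)} = - \frac{2}{3} + h n$ ($d{\left(h,n \right)} = - \frac{2}{3} + n h = - \frac{2}{3} + h n$)
$N{\left(v,g \right)} = - \frac{16}{3} - 16 g$ ($N{\left(v,g \right)} = 8 \left(- \frac{2}{3} - 2 g\right) = - \frac{16}{3} - 16 g$)
$A{\left(K,T \right)} = -225 - 15 T$
$\frac{988948}{A{\left(-475,N{\left(11,29 \right)} \right)}} = \frac{988948}{-225 - 15 \left(- \frac{16}{3} - 464\right)} = \frac{988948}{-225 - -7040} = \frac{988948}{-225 + 7040} = \frac{988948}{6815}$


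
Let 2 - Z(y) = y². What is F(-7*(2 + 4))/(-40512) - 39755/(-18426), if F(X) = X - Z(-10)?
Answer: 11177241/5183848 ≈ 2.1562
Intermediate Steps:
Z(y) = 2 - y²
F(X) = 98 + X (F(X) = X - (2 - 1*(-10)²) = X - (2 - 1*100) = X - (2 - 100) = X - 1*(-98) = X + 98 = 98 + X)
F(-7*(2 + 4))/(-40512) - 39755/(-18426) = (98 - 7*(2 + 4))/(-40512) - 39755/(-18426) = (98 - 7*6)*(-1/40512) - 39755*(-1/18426) = (98 - 42)*(-1/40512) + 39755/18426 = 56*(-1/40512) + 39755/18426 = -7/5064 + 39755/18426 = 11177241/5183848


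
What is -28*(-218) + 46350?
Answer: 52454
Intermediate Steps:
-28*(-218) + 46350 = 6104 + 46350 = 52454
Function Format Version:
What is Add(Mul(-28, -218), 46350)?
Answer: 52454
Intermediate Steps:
Add(Mul(-28, -218), 46350) = Add(6104, 46350) = 52454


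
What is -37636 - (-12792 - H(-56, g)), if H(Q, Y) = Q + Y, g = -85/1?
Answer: -24985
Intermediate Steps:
g = -85 (g = -85*1 = -85)
-37636 - (-12792 - H(-56, g)) = -37636 - (-12792 - (-56 - 85)) = -37636 - (-12792 - 1*(-141)) = -37636 - (-12792 + 141) = -37636 - 1*(-12651) = -37636 + 12651 = -24985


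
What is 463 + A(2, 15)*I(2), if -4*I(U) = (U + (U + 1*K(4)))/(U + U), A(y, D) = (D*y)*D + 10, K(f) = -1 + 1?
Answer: 348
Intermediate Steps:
K(f) = 0
A(y, D) = 10 + y*D² (A(y, D) = y*D² + 10 = 10 + y*D²)
I(U) = -¼ (I(U) = -(U + (U + 1*0))/(4*(U + U)) = -(U + (U + 0))/(4*(2*U)) = -(U + U)*1/(2*U)/4 = -2*U*1/(2*U)/4 = -¼*1 = -¼)
463 + A(2, 15)*I(2) = 463 + (10 + 2*15²)*(-¼) = 463 + (10 + 2*225)*(-¼) = 463 + (10 + 450)*(-¼) = 463 + 460*(-¼) = 463 - 115 = 348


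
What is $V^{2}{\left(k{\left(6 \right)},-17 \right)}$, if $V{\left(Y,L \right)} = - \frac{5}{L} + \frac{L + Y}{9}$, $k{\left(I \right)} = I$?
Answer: $\frac{20164}{23409} \approx 0.86138$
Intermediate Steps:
$V{\left(Y,L \right)} = - \frac{5}{L} + \frac{L}{9} + \frac{Y}{9}$ ($V{\left(Y,L \right)} = - \frac{5}{L} + \left(L + Y\right) \frac{1}{9} = - \frac{5}{L} + \left(\frac{L}{9} + \frac{Y}{9}\right) = - \frac{5}{L} + \frac{L}{9} + \frac{Y}{9}$)
$V^{2}{\left(k{\left(6 \right)},-17 \right)} = \left(\frac{-45 - 17 \left(-17 + 6\right)}{9 \left(-17\right)}\right)^{2} = \left(\frac{1}{9} \left(- \frac{1}{17}\right) \left(-45 - -187\right)\right)^{2} = \left(\frac{1}{9} \left(- \frac{1}{17}\right) \left(-45 + 187\right)\right)^{2} = \left(\frac{1}{9} \left(- \frac{1}{17}\right) 142\right)^{2} = \left(- \frac{142}{153}\right)^{2} = \frac{20164}{23409}$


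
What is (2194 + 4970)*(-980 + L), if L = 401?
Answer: -4147956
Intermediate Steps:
(2194 + 4970)*(-980 + L) = (2194 + 4970)*(-980 + 401) = 7164*(-579) = -4147956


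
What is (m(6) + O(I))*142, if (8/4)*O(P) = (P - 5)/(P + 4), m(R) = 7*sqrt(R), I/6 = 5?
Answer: 1775/34 + 994*sqrt(6) ≈ 2487.0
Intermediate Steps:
I = 30 (I = 6*5 = 30)
O(P) = (-5 + P)/(2*(4 + P)) (O(P) = ((P - 5)/(P + 4))/2 = ((-5 + P)/(4 + P))/2 = (-5 + P)/(2*(4 + P)))
(m(6) + O(I))*142 = (7*sqrt(6) + (-5 + 30)/(2*(4 + 30)))*142 = (7*sqrt(6) + (1/2)*25/34)*142 = (7*sqrt(6) + (1/2)*(1/34)*25)*142 = (7*sqrt(6) + 25/68)*142 = (25/68 + 7*sqrt(6))*142 = 1775/34 + 994*sqrt(6)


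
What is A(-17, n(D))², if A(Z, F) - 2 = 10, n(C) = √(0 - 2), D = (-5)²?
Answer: 144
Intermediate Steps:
D = 25
n(C) = I*√2 (n(C) = √(-2) = I*√2)
A(Z, F) = 12 (A(Z, F) = 2 + 10 = 12)
A(-17, n(D))² = 12² = 144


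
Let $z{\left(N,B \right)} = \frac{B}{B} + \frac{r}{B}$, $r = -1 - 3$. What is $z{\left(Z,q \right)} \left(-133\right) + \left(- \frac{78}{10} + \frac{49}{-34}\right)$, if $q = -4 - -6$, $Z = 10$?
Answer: $\frac{21039}{170} \approx 123.76$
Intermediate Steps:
$r = -4$ ($r = -1 - 3 = -4$)
$q = 2$ ($q = -4 + 6 = 2$)
$z{\left(N,B \right)} = 1 - \frac{4}{B}$ ($z{\left(N,B \right)} = \frac{B}{B} - \frac{4}{B} = 1 - \frac{4}{B}$)
$z{\left(Z,q \right)} \left(-133\right) + \left(- \frac{78}{10} + \frac{49}{-34}\right) = \frac{-4 + 2}{2} \left(-133\right) + \left(- \frac{78}{10} + \frac{49}{-34}\right) = \frac{1}{2} \left(-2\right) \left(-133\right) + \left(\left(-78\right) \frac{1}{10} + 49 \left(- \frac{1}{34}\right)\right) = \left(-1\right) \left(-133\right) - \frac{1571}{170} = 133 - \frac{1571}{170} = \frac{21039}{170}$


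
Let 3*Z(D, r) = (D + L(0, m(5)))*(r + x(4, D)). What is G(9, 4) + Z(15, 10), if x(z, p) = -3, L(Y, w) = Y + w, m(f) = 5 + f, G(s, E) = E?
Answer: 187/3 ≈ 62.333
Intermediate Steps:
Z(D, r) = (-3 + r)*(10 + D)/3 (Z(D, r) = ((D + (0 + (5 + 5)))*(r - 3))/3 = ((D + (0 + 10))*(-3 + r))/3 = ((D + 10)*(-3 + r))/3 = ((10 + D)*(-3 + r))/3 = ((-3 + r)*(10 + D))/3 = (-3 + r)*(10 + D)/3)
G(9, 4) + Z(15, 10) = 4 + (-10 - 1*15 + (10/3)*10 + (⅓)*15*10) = 4 + (-10 - 15 + 100/3 + 50) = 4 + 175/3 = 187/3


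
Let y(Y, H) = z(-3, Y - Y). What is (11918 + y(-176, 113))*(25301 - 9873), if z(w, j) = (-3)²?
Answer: 184009756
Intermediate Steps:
z(w, j) = 9
y(Y, H) = 9
(11918 + y(-176, 113))*(25301 - 9873) = (11918 + 9)*(25301 - 9873) = 11927*15428 = 184009756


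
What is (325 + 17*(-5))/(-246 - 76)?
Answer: -120/161 ≈ -0.74534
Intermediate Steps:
(325 + 17*(-5))/(-246 - 76) = (325 - 85)/(-322) = 240*(-1/322) = -120/161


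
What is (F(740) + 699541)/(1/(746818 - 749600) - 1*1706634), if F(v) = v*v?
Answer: -3469546262/4747855789 ≈ -0.73076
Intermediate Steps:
F(v) = v²
(F(740) + 699541)/(1/(746818 - 749600) - 1*1706634) = (740² + 699541)/(1/(746818 - 749600) - 1*1706634) = (547600 + 699541)/(1/(-2782) - 1706634) = 1247141/(-1/2782 - 1706634) = 1247141/(-4747855789/2782) = 1247141*(-2782/4747855789) = -3469546262/4747855789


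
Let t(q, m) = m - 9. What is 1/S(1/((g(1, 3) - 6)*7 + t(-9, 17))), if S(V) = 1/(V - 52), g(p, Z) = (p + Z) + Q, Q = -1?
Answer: -677/13 ≈ -52.077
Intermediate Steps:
t(q, m) = -9 + m
g(p, Z) = -1 + Z + p (g(p, Z) = (p + Z) - 1 = (Z + p) - 1 = -1 + Z + p)
S(V) = 1/(-52 + V)
1/S(1/((g(1, 3) - 6)*7 + t(-9, 17))) = 1/(1/(-52 + 1/(((-1 + 3 + 1) - 6)*7 + (-9 + 17)))) = 1/(1/(-52 + 1/((3 - 6)*7 + 8))) = 1/(1/(-52 + 1/(-3*7 + 8))) = 1/(1/(-52 + 1/(-21 + 8))) = 1/(1/(-52 + 1/(-13))) = 1/(1/(-52 - 1/13)) = 1/(1/(-677/13)) = 1/(-13/677) = -677/13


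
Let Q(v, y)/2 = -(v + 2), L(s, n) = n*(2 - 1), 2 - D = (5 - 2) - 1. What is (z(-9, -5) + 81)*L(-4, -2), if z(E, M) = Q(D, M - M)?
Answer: -154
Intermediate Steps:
D = 0 (D = 2 - ((5 - 2) - 1) = 2 - (3 - 1) = 2 - 1*2 = 2 - 2 = 0)
L(s, n) = n (L(s, n) = n*1 = n)
Q(v, y) = -4 - 2*v (Q(v, y) = 2*(-(v + 2)) = 2*(-(2 + v)) = 2*(-2 - v) = -4 - 2*v)
z(E, M) = -4 (z(E, M) = -4 - 2*0 = -4 + 0 = -4)
(z(-9, -5) + 81)*L(-4, -2) = (-4 + 81)*(-2) = 77*(-2) = -154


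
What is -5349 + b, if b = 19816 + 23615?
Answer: 38082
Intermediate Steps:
b = 43431
-5349 + b = -5349 + 43431 = 38082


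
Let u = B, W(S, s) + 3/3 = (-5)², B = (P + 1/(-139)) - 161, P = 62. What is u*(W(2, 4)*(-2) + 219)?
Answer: -2353302/139 ≈ -16930.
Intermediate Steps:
B = -13762/139 (B = (62 + 1/(-139)) - 161 = (62 - 1/139) - 161 = 8617/139 - 161 = -13762/139 ≈ -99.007)
W(S, s) = 24 (W(S, s) = -1 + (-5)² = -1 + 25 = 24)
u = -13762/139 ≈ -99.007
u*(W(2, 4)*(-2) + 219) = -13762*(24*(-2) + 219)/139 = -13762*(-48 + 219)/139 = -13762/139*171 = -2353302/139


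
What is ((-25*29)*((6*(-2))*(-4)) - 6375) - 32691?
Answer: -73866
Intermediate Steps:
((-25*29)*((6*(-2))*(-4)) - 6375) - 32691 = (-(-8700)*(-4) - 6375) - 32691 = (-725*48 - 6375) - 32691 = (-34800 - 6375) - 32691 = -41175 - 32691 = -73866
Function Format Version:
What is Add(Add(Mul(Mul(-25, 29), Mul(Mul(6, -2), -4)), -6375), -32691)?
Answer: -73866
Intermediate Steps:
Add(Add(Mul(Mul(-25, 29), Mul(Mul(6, -2), -4)), -6375), -32691) = Add(Add(Mul(-725, Mul(-12, -4)), -6375), -32691) = Add(Add(Mul(-725, 48), -6375), -32691) = Add(Add(-34800, -6375), -32691) = Add(-41175, -32691) = -73866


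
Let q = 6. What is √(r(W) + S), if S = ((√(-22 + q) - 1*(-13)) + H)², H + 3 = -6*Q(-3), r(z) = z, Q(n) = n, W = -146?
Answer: √(622 + 224*I) ≈ 25.329 + 4.4218*I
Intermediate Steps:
H = 15 (H = -3 - 6*(-3) = -3 + 18 = 15)
S = (28 + 4*I)² (S = ((√(-22 + 6) - 1*(-13)) + 15)² = ((√(-16) + 13) + 15)² = ((4*I + 13) + 15)² = ((13 + 4*I) + 15)² = (28 + 4*I)² ≈ 768.0 + 224.0*I)
√(r(W) + S) = √(-146 + (768 + 224*I)) = √(622 + 224*I)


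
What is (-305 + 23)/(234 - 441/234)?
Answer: -7332/6035 ≈ -1.2149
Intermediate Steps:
(-305 + 23)/(234 - 441/234) = -282/(234 - 441*1/234) = -282/(234 - 49/26) = -282/6035/26 = -282*26/6035 = -7332/6035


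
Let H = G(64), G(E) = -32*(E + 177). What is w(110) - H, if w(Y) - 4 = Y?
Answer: 7826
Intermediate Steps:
w(Y) = 4 + Y
G(E) = -5664 - 32*E (G(E) = -32*(177 + E) = -5664 - 32*E)
H = -7712 (H = -5664 - 32*64 = -5664 - 2048 = -7712)
w(110) - H = (4 + 110) - 1*(-7712) = 114 + 7712 = 7826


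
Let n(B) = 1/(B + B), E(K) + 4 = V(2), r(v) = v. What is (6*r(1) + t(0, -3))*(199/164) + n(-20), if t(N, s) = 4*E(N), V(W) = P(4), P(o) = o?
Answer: 11899/1640 ≈ 7.2555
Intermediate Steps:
V(W) = 4
E(K) = 0 (E(K) = -4 + 4 = 0)
t(N, s) = 0 (t(N, s) = 4*0 = 0)
n(B) = 1/(2*B)
(6*r(1) + t(0, -3))*(199/164) + n(-20) = (6*1 + 0)*(199/164) + (½)/(-20) = (6 + 0)*(199*(1/164)) + (½)*(-1/20) = 6*(199/164) - 1/40 = 597/82 - 1/40 = 11899/1640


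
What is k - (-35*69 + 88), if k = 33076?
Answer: 35403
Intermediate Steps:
k - (-35*69 + 88) = 33076 - (-35*69 + 88) = 33076 - (-2415 + 88) = 33076 - 1*(-2327) = 33076 + 2327 = 35403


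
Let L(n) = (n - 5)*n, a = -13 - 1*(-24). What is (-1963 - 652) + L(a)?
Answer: -2549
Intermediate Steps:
a = 11 (a = -13 + 24 = 11)
L(n) = n*(-5 + n) (L(n) = (-5 + n)*n = n*(-5 + n))
(-1963 - 652) + L(a) = (-1963 - 652) + 11*(-5 + 11) = -2615 + 11*6 = -2615 + 66 = -2549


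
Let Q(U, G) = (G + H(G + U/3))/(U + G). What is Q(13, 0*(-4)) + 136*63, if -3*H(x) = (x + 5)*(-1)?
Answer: 1002484/117 ≈ 8568.2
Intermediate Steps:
H(x) = 5/3 + x/3 (H(x) = -(x + 5)*(-1)/3 = -(5 + x)*(-1)/3 = -(-5 - x)/3 = 5/3 + x/3)
Q(U, G) = (5/3 + U/9 + 4*G/3)/(G + U) (Q(U, G) = (G + (5/3 + (G + U/3)/3))/(U + G) = (G + (5/3 + (G + U*(⅓))/3))/(G + U) = (G + (5/3 + (G + U/3)/3))/(G + U) = (G + (5/3 + (G/3 + U/9)))/(G + U) = (G + (5/3 + G/3 + U/9))/(G + U) = (5/3 + U/9 + 4*G/3)/(G + U))
Q(13, 0*(-4)) + 136*63 = (15 + 13 + 12*(0*(-4)))/(9*(0*(-4) + 13)) + 136*63 = (15 + 13 + 12*0)/(9*(0 + 13)) + 8568 = (⅑)*(15 + 13 + 0)/13 + 8568 = (⅑)*(1/13)*28 + 8568 = 28/117 + 8568 = 1002484/117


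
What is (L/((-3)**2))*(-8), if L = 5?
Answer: -40/9 ≈ -4.4444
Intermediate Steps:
(L/((-3)**2))*(-8) = (5/((-3)**2))*(-8) = (5/9)*(-8) = -40/9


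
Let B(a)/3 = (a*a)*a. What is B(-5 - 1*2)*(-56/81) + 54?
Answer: 20666/27 ≈ 765.41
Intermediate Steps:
B(a) = 3*a³ (B(a) = 3*((a*a)*a) = 3*(a²*a) = 3*a³)
B(-5 - 1*2)*(-56/81) + 54 = (3*(-5 - 1*2)³)*(-56/81) + 54 = (3*(-5 - 2)³)*(-56*1/81) + 54 = (3*(-7)³)*(-56/81) + 54 = (3*(-343))*(-56/81) + 54 = -1029*(-56/81) + 54 = 19208/27 + 54 = 20666/27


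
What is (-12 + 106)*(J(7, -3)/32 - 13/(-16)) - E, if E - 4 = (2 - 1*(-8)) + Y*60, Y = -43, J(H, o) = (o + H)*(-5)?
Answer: 20669/8 ≈ 2583.6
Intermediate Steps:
J(H, o) = -5*H - 5*o (J(H, o) = (H + o)*(-5) = -5*H - 5*o)
E = -2566 (E = 4 + ((2 - 1*(-8)) - 43*60) = 4 + ((2 + 8) - 2580) = 4 + (10 - 2580) = 4 - 2570 = -2566)
(-12 + 106)*(J(7, -3)/32 - 13/(-16)) - E = (-12 + 106)*((-5*7 - 5*(-3))/32 - 13/(-16)) - 1*(-2566) = 94*((-35 + 15)*(1/32) - 13*(-1/16)) + 2566 = 94*(-20*1/32 + 13/16) + 2566 = 94*(-5/8 + 13/16) + 2566 = 94*(3/16) + 2566 = 141/8 + 2566 = 20669/8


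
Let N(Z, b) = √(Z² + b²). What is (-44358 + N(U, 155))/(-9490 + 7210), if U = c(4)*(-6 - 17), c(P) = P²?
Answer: 7393/380 - √159449/2280 ≈ 19.280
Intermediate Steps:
U = -368 (U = 4²*(-6 - 17) = 16*(-23) = -368)
(-44358 + N(U, 155))/(-9490 + 7210) = (-44358 + √((-368)² + 155²))/(-9490 + 7210) = (-44358 + √(135424 + 24025))/(-2280) = (-44358 + √159449)*(-1/2280) = 7393/380 - √159449/2280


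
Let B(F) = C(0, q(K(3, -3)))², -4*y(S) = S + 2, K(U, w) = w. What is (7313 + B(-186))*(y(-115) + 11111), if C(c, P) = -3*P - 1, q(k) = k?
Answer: 328696989/4 ≈ 8.2174e+7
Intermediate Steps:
C(c, P) = -1 - 3*P
y(S) = -½ - S/4 (y(S) = -(S + 2)/4 = -(2 + S)/4 = -½ - S/4)
B(F) = 64 (B(F) = (-1 - 3*(-3))² = (-1 + 9)² = 8² = 64)
(7313 + B(-186))*(y(-115) + 11111) = (7313 + 64)*((-½ - ¼*(-115)) + 11111) = 7377*((-½ + 115/4) + 11111) = 7377*(113/4 + 11111) = 7377*(44557/4) = 328696989/4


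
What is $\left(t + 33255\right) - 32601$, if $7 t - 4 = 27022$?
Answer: $\frac{31604}{7} \approx 4514.9$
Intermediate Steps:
$t = \frac{27026}{7}$ ($t = \frac{4}{7} + \frac{1}{7} \cdot 27022 = \frac{4}{7} + \frac{27022}{7} = \frac{27026}{7} \approx 3860.9$)
$\left(t + 33255\right) - 32601 = \left(\frac{27026}{7} + 33255\right) - 32601 = \frac{259811}{7} - 32601 = \frac{31604}{7}$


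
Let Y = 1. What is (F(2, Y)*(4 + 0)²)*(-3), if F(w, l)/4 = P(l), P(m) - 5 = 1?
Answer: -1152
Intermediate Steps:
P(m) = 6 (P(m) = 5 + 1 = 6)
F(w, l) = 24 (F(w, l) = 4*6 = 24)
(F(2, Y)*(4 + 0)²)*(-3) = (24*(4 + 0)²)*(-3) = (24*4²)*(-3) = (24*16)*(-3) = 384*(-3) = -1152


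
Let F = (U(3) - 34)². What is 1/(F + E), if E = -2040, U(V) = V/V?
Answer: -1/951 ≈ -0.0010515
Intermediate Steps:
U(V) = 1
F = 1089 (F = (1 - 34)² = (-33)² = 1089)
1/(F + E) = 1/(1089 - 2040) = 1/(-951) = -1/951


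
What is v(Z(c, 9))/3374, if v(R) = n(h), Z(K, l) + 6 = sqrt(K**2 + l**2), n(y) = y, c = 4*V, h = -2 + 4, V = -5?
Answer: 1/1687 ≈ 0.00059277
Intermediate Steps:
h = 2
c = -20 (c = 4*(-5) = -20)
Z(K, l) = -6 + sqrt(K**2 + l**2)
v(R) = 2
v(Z(c, 9))/3374 = 2/3374 = 2*(1/3374) = 1/1687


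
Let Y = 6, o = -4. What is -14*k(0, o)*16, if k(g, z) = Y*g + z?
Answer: 896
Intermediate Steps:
k(g, z) = z + 6*g (k(g, z) = 6*g + z = z + 6*g)
-14*k(0, o)*16 = -14*(-4 + 6*0)*16 = -14*(-4 + 0)*16 = -14*(-4)*16 = 56*16 = 896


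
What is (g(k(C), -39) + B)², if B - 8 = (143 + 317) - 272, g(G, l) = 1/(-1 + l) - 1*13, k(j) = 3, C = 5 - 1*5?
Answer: 53567761/1600 ≈ 33480.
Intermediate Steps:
C = 0 (C = 5 - 5 = 0)
g(G, l) = -13 + 1/(-1 + l) (g(G, l) = 1/(-1 + l) - 13 = -13 + 1/(-1 + l))
B = 196 (B = 8 + ((143 + 317) - 272) = 8 + (460 - 272) = 8 + 188 = 196)
(g(k(C), -39) + B)² = ((14 - 13*(-39))/(-1 - 39) + 196)² = ((14 + 507)/(-40) + 196)² = (-1/40*521 + 196)² = (-521/40 + 196)² = (7319/40)² = 53567761/1600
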